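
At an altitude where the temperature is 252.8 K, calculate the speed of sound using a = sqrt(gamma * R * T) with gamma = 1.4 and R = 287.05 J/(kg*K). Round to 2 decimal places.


Step 1: gamma * R * T = 1.4 * 287.05 * 252.8 = 101592.736
Step 2: a = sqrt(101592.736) = 318.74 m/s

318.74


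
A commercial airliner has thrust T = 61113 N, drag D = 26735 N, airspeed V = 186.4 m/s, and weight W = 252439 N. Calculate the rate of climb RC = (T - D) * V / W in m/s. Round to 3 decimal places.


Step 1: Excess thrust = T - D = 61113 - 26735 = 34378 N
Step 2: Excess power = 34378 * 186.4 = 6408059.2 W
Step 3: RC = 6408059.2 / 252439 = 25.385 m/s

25.385


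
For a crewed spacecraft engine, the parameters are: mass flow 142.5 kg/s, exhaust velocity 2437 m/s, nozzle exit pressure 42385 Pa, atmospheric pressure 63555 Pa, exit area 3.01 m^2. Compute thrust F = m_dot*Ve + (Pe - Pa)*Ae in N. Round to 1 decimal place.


Step 1: Momentum thrust = m_dot * Ve = 142.5 * 2437 = 347272.5 N
Step 2: Pressure thrust = (Pe - Pa) * Ae = (42385 - 63555) * 3.01 = -63721.70 N
Step 3: Total thrust F = 347272.5 + -63721.70 = 283550.8 N

283550.8


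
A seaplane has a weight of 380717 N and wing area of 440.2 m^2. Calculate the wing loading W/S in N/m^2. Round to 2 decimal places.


Step 1: Wing loading = W / S = 380717 / 440.2
Step 2: Wing loading = 864.87 N/m^2

864.87


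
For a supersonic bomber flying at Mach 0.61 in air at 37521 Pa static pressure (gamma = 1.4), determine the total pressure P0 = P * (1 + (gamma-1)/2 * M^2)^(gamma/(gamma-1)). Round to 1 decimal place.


Step 1: (gamma-1)/2 * M^2 = 0.2 * 0.3721 = 0.07442
Step 2: 1 + 0.07442 = 1.07442
Step 3: Exponent gamma/(gamma-1) = 3.5
Step 4: P0 = 37521 * 1.07442^3.5 = 48237.4 Pa

48237.4


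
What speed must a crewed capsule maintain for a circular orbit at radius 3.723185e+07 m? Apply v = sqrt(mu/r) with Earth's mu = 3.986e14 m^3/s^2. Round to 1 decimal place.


Step 1: mu / r = 3.986e14 / 3.723185e+07 = 10705887.5667
Step 2: v = sqrt(10705887.5667) = 3272.0 m/s

3272.0


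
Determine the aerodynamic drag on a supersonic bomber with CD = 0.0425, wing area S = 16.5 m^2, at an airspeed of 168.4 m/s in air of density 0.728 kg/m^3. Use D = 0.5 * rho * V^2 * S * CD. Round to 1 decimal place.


Step 1: Dynamic pressure q = 0.5 * 0.728 * 168.4^2 = 10322.5158 Pa
Step 2: Drag D = q * S * CD = 10322.5158 * 16.5 * 0.0425
Step 3: D = 7238.7 N

7238.7


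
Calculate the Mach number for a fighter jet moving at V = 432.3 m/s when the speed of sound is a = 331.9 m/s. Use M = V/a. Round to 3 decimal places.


Step 1: M = V / a = 432.3 / 331.9
Step 2: M = 1.303

1.303


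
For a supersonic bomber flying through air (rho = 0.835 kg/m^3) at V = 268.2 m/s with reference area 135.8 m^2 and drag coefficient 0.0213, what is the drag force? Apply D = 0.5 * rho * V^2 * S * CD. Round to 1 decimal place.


Step 1: Dynamic pressure q = 0.5 * 0.835 * 268.2^2 = 30031.2927 Pa
Step 2: Drag D = q * S * CD = 30031.2927 * 135.8 * 0.0213
Step 3: D = 86866.7 N

86866.7


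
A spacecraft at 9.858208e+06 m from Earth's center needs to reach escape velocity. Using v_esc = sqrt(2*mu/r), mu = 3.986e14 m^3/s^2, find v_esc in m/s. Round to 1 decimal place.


Step 1: 2*mu/r = 2 * 3.986e14 / 9.858208e+06 = 80866624.0355
Step 2: v_esc = sqrt(80866624.0355) = 8992.6 m/s

8992.6


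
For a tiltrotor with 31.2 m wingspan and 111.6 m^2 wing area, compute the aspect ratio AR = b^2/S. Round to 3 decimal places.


Step 1: b^2 = 31.2^2 = 973.44
Step 2: AR = 973.44 / 111.6 = 8.723

8.723


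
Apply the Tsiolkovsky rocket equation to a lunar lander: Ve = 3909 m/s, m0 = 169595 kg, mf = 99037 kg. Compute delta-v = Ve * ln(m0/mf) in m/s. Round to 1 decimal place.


Step 1: Mass ratio m0/mf = 169595 / 99037 = 1.712441
Step 2: ln(1.712441) = 0.53792
Step 3: delta-v = 3909 * 0.53792 = 2102.7 m/s

2102.7


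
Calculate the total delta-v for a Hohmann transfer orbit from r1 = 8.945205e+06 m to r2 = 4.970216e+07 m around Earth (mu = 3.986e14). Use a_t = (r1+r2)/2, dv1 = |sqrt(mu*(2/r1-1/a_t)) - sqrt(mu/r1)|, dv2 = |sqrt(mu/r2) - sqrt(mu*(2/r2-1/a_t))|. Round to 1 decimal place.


Step 1: Transfer semi-major axis a_t = (8.945205e+06 + 4.970216e+07) / 2 = 2.932368e+07 m
Step 2: v1 (circular at r1) = sqrt(mu/r1) = 6675.34 m/s
Step 3: v_t1 = sqrt(mu*(2/r1 - 1/a_t)) = 8690.64 m/s
Step 4: dv1 = |8690.64 - 6675.34| = 2015.3 m/s
Step 5: v2 (circular at r2) = 2831.92 m/s, v_t2 = 1564.11 m/s
Step 6: dv2 = |2831.92 - 1564.11| = 1267.81 m/s
Step 7: Total delta-v = 2015.3 + 1267.81 = 3283.1 m/s

3283.1


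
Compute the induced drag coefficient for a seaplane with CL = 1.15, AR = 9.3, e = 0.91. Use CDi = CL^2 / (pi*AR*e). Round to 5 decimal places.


Step 1: CL^2 = 1.15^2 = 1.3225
Step 2: pi * AR * e = 3.14159 * 9.3 * 0.91 = 26.587299
Step 3: CDi = 1.3225 / 26.587299 = 0.04974

0.04974


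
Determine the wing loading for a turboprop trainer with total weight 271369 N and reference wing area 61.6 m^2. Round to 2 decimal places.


Step 1: Wing loading = W / S = 271369 / 61.6
Step 2: Wing loading = 4405.34 N/m^2

4405.34


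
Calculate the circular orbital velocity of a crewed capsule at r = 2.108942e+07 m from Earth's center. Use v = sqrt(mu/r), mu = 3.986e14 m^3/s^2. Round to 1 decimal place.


Step 1: mu / r = 3.986e14 / 2.108942e+07 = 18900472.3696
Step 2: v = sqrt(18900472.3696) = 4347.5 m/s

4347.5


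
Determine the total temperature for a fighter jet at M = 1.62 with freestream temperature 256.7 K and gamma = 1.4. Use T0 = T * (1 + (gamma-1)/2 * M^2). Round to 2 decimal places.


Step 1: (gamma-1)/2 = 0.2
Step 2: M^2 = 2.6244
Step 3: 1 + 0.2 * 2.6244 = 1.52488
Step 4: T0 = 256.7 * 1.52488 = 391.44 K

391.44


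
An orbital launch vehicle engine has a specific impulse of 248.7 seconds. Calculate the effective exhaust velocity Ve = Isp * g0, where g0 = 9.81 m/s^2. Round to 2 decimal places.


Step 1: Ve = Isp * g0 = 248.7 * 9.81
Step 2: Ve = 2439.75 m/s

2439.75


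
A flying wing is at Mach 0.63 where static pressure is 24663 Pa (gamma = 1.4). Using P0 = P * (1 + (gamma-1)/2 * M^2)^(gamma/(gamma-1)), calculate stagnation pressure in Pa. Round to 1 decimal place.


Step 1: (gamma-1)/2 * M^2 = 0.2 * 0.3969 = 0.07938
Step 2: 1 + 0.07938 = 1.07938
Step 3: Exponent gamma/(gamma-1) = 3.5
Step 4: P0 = 24663 * 1.07938^3.5 = 32222.3 Pa

32222.3


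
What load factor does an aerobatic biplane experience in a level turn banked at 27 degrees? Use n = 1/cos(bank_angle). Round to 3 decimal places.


Step 1: Convert 27 degrees to radians = 0.471239
Step 2: cos(27 deg) = 0.891007
Step 3: n = 1 / 0.891007 = 1.122

1.122


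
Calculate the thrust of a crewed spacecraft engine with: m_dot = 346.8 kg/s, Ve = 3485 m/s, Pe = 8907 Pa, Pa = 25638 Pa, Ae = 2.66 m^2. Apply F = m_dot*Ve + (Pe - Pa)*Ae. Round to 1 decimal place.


Step 1: Momentum thrust = m_dot * Ve = 346.8 * 3485 = 1208598.0 N
Step 2: Pressure thrust = (Pe - Pa) * Ae = (8907 - 25638) * 2.66 = -44504.46 N
Step 3: Total thrust F = 1208598.0 + -44504.46 = 1164093.5 N

1164093.5


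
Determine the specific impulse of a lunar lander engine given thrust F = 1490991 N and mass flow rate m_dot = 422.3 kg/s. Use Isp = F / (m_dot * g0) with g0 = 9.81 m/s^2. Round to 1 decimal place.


Step 1: m_dot * g0 = 422.3 * 9.81 = 4142.76
Step 2: Isp = 1490991 / 4142.76 = 359.9 s

359.9


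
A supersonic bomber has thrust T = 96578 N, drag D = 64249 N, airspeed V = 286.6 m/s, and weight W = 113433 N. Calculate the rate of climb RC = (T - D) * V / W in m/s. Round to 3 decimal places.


Step 1: Excess thrust = T - D = 96578 - 64249 = 32329 N
Step 2: Excess power = 32329 * 286.6 = 9265491.4 W
Step 3: RC = 9265491.4 / 113433 = 81.683 m/s

81.683


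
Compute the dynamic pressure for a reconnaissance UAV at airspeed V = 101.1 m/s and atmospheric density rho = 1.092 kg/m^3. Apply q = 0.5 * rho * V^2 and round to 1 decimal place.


Step 1: V^2 = 101.1^2 = 10221.21
Step 2: q = 0.5 * 1.092 * 10221.21
Step 3: q = 5580.8 Pa

5580.8


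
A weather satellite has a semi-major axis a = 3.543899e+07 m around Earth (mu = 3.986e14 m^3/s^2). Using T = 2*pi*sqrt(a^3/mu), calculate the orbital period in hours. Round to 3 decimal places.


Step 1: a^3 / mu = 4.450861e+22 / 3.986e14 = 1.116623e+08
Step 2: sqrt(1.116623e+08) = 10567.0401 s
Step 3: T = 2*pi * 10567.0401 = 66394.67 s
Step 4: T in hours = 66394.67 / 3600 = 18.443 hours

18.443


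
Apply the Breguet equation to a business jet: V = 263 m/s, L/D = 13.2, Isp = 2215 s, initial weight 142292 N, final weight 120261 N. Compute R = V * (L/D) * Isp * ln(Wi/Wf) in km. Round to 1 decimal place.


Step 1: Coefficient = V * (L/D) * Isp = 263 * 13.2 * 2215 = 7689594.0 m
Step 2: Wi/Wf = 142292 / 120261 = 1.183193
Step 3: ln(1.183193) = 0.168217
Step 4: R = 7689594.0 * 0.168217 = 1293519.7 m = 1293.5 km

1293.5


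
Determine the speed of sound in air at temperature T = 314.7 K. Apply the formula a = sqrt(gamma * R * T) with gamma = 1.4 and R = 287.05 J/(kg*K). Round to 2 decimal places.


Step 1: gamma * R * T = 1.4 * 287.05 * 314.7 = 126468.489
Step 2: a = sqrt(126468.489) = 355.62 m/s

355.62


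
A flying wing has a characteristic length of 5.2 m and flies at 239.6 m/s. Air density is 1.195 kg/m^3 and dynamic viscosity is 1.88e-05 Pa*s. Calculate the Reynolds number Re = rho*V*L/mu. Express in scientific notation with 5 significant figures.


Step 1: Numerator = rho * V * L = 1.195 * 239.6 * 5.2 = 1488.8744
Step 2: Re = 1488.8744 / 1.88e-05
Step 3: Re = 7.9195e+07

7.9195e+07


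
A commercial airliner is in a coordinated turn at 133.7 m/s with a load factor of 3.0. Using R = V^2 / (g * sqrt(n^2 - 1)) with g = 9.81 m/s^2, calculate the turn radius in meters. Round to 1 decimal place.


Step 1: V^2 = 133.7^2 = 17875.69
Step 2: n^2 - 1 = 3.0^2 - 1 = 8.0
Step 3: sqrt(8.0) = 2.828427
Step 4: R = 17875.69 / (9.81 * 2.828427) = 644.2 m

644.2


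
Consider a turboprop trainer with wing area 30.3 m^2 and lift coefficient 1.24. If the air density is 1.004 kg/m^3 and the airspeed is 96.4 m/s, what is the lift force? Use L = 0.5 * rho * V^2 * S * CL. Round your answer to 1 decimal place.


Step 1: Calculate dynamic pressure q = 0.5 * 1.004 * 96.4^2 = 0.5 * 1.004 * 9292.96 = 4665.0659 Pa
Step 2: Multiply by wing area and lift coefficient: L = 4665.0659 * 30.3 * 1.24
Step 3: L = 141351.4974 * 1.24 = 175275.9 N

175275.9


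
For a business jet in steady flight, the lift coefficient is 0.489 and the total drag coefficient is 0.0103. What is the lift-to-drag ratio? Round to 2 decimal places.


Step 1: L/D = CL / CD = 0.489 / 0.0103
Step 2: L/D = 47.48

47.48


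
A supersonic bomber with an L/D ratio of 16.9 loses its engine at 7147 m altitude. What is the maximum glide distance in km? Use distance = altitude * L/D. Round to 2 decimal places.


Step 1: Glide distance = altitude * L/D = 7147 * 16.9 = 120784.3 m
Step 2: Convert to km: 120784.3 / 1000 = 120.78 km

120.78


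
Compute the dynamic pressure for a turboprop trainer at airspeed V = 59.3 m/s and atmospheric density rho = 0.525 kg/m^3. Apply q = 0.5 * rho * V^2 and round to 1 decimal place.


Step 1: V^2 = 59.3^2 = 3516.49
Step 2: q = 0.5 * 0.525 * 3516.49
Step 3: q = 923.1 Pa

923.1


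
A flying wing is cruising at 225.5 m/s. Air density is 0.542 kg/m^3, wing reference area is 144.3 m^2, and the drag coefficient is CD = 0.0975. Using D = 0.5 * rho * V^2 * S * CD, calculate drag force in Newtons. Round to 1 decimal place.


Step 1: Dynamic pressure q = 0.5 * 0.542 * 225.5^2 = 13780.4178 Pa
Step 2: Drag D = q * S * CD = 13780.4178 * 144.3 * 0.0975
Step 3: D = 193880.1 N

193880.1


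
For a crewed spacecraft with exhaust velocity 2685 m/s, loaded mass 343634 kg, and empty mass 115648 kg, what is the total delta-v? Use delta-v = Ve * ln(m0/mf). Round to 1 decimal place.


Step 1: Mass ratio m0/mf = 343634 / 115648 = 2.971379
Step 2: ln(2.971379) = 1.089026
Step 3: delta-v = 2685 * 1.089026 = 2924.0 m/s

2924.0


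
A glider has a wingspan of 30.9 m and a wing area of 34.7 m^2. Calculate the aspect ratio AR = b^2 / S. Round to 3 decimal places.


Step 1: b^2 = 30.9^2 = 954.81
Step 2: AR = 954.81 / 34.7 = 27.516

27.516


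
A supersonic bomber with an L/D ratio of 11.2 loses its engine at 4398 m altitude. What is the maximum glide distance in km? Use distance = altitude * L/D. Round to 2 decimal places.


Step 1: Glide distance = altitude * L/D = 4398 * 11.2 = 49257.6 m
Step 2: Convert to km: 49257.6 / 1000 = 49.26 km

49.26


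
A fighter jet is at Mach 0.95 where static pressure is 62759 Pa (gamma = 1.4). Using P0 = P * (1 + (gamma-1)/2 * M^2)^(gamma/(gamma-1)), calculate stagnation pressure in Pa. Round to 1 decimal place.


Step 1: (gamma-1)/2 * M^2 = 0.2 * 0.9025 = 0.1805
Step 2: 1 + 0.1805 = 1.1805
Step 3: Exponent gamma/(gamma-1) = 3.5
Step 4: P0 = 62759 * 1.1805^3.5 = 112177.8 Pa

112177.8


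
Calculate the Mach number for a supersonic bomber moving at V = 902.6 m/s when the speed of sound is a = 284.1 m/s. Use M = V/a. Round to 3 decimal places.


Step 1: M = V / a = 902.6 / 284.1
Step 2: M = 3.177

3.177


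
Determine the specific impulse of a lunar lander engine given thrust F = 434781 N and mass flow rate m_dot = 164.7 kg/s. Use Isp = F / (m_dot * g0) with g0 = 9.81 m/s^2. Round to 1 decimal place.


Step 1: m_dot * g0 = 164.7 * 9.81 = 1615.71
Step 2: Isp = 434781 / 1615.71 = 269.1 s

269.1


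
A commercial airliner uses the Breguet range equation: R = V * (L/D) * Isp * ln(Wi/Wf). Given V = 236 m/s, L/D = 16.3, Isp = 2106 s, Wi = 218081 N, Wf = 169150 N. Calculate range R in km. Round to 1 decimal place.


Step 1: Coefficient = V * (L/D) * Isp = 236 * 16.3 * 2106 = 8101360.8 m
Step 2: Wi/Wf = 218081 / 169150 = 1.289276
Step 3: ln(1.289276) = 0.254081
Step 4: R = 8101360.8 * 0.254081 = 2058399.1 m = 2058.4 km

2058.4


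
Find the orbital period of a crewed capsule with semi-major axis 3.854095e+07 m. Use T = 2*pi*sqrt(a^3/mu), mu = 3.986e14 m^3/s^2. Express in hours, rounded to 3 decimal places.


Step 1: a^3 / mu = 5.724891e+22 / 3.986e14 = 1.436250e+08
Step 2: sqrt(1.436250e+08) = 11984.3636 s
Step 3: T = 2*pi * 11984.3636 = 75299.98 s
Step 4: T in hours = 75299.98 / 3600 = 20.917 hours

20.917


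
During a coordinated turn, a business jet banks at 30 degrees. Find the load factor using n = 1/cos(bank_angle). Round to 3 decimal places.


Step 1: Convert 30 degrees to radians = 0.523599
Step 2: cos(30 deg) = 0.866025
Step 3: n = 1 / 0.866025 = 1.155

1.155


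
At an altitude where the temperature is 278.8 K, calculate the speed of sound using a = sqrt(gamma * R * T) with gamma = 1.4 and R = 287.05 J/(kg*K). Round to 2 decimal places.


Step 1: gamma * R * T = 1.4 * 287.05 * 278.8 = 112041.356
Step 2: a = sqrt(112041.356) = 334.73 m/s

334.73


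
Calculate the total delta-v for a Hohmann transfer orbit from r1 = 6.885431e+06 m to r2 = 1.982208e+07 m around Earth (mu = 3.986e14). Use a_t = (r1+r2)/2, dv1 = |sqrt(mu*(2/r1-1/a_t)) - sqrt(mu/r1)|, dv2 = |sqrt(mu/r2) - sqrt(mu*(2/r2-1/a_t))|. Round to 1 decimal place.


Step 1: Transfer semi-major axis a_t = (6.885431e+06 + 1.982208e+07) / 2 = 1.335376e+07 m
Step 2: v1 (circular at r1) = sqrt(mu/r1) = 7608.57 m/s
Step 3: v_t1 = sqrt(mu*(2/r1 - 1/a_t)) = 9269.92 m/s
Step 4: dv1 = |9269.92 - 7608.57| = 1661.35 m/s
Step 5: v2 (circular at r2) = 4484.29 m/s, v_t2 = 3220.01 m/s
Step 6: dv2 = |4484.29 - 3220.01| = 1264.28 m/s
Step 7: Total delta-v = 1661.35 + 1264.28 = 2925.6 m/s

2925.6


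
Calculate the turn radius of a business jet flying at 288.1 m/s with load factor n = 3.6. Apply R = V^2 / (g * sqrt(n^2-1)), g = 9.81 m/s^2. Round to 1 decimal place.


Step 1: V^2 = 288.1^2 = 83001.61
Step 2: n^2 - 1 = 3.6^2 - 1 = 11.96
Step 3: sqrt(11.96) = 3.458323
Step 4: R = 83001.61 / (9.81 * 3.458323) = 2446.5 m

2446.5


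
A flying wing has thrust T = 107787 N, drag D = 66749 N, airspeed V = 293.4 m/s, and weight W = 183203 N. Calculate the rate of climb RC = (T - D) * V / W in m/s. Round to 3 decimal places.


Step 1: Excess thrust = T - D = 107787 - 66749 = 41038 N
Step 2: Excess power = 41038 * 293.4 = 12040549.2 W
Step 3: RC = 12040549.2 / 183203 = 65.722 m/s

65.722


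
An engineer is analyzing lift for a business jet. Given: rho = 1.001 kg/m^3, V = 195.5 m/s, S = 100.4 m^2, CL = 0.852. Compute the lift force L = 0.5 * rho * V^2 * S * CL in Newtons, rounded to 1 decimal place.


Step 1: Calculate dynamic pressure q = 0.5 * 1.001 * 195.5^2 = 0.5 * 1.001 * 38220.25 = 19129.2351 Pa
Step 2: Multiply by wing area and lift coefficient: L = 19129.2351 * 100.4 * 0.852
Step 3: L = 1920575.2066 * 0.852 = 1636330.1 N

1636330.1


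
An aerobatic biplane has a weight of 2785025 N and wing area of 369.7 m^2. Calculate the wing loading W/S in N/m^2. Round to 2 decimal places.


Step 1: Wing loading = W / S = 2785025 / 369.7
Step 2: Wing loading = 7533.20 N/m^2

7533.20


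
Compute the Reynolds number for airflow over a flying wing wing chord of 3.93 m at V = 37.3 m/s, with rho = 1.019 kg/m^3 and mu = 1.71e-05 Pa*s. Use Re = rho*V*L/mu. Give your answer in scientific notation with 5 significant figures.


Step 1: Numerator = rho * V * L = 1.019 * 37.3 * 3.93 = 149.374191
Step 2: Re = 149.374191 / 1.71e-05
Step 3: Re = 8.7353e+06

8.7353e+06


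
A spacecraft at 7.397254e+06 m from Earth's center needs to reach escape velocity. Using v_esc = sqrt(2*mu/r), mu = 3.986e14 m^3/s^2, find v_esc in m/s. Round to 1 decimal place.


Step 1: 2*mu/r = 2 * 3.986e14 / 7.397254e+06 = 107769721.0343
Step 2: v_esc = sqrt(107769721.0343) = 10381.2 m/s

10381.2


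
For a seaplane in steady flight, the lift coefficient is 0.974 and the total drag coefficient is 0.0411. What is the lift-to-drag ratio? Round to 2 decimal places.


Step 1: L/D = CL / CD = 0.974 / 0.0411
Step 2: L/D = 23.70

23.70


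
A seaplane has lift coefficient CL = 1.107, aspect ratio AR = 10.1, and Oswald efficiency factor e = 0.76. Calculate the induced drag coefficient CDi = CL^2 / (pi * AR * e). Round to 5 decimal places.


Step 1: CL^2 = 1.107^2 = 1.225449
Step 2: pi * AR * e = 3.14159 * 10.1 * 0.76 = 24.114865
Step 3: CDi = 1.225449 / 24.114865 = 0.05082

0.05082


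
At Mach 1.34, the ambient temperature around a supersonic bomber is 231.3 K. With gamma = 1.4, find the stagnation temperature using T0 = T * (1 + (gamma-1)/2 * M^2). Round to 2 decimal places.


Step 1: (gamma-1)/2 = 0.2
Step 2: M^2 = 1.7956
Step 3: 1 + 0.2 * 1.7956 = 1.35912
Step 4: T0 = 231.3 * 1.35912 = 314.36 K

314.36


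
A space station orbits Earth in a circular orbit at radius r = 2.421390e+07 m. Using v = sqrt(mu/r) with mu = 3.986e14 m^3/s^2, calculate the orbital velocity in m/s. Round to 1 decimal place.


Step 1: mu / r = 3.986e14 / 2.421390e+07 = 16461619.1526
Step 2: v = sqrt(16461619.1526) = 4057.3 m/s

4057.3


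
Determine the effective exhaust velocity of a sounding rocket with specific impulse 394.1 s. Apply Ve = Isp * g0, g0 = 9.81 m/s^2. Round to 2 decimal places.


Step 1: Ve = Isp * g0 = 394.1 * 9.81
Step 2: Ve = 3866.12 m/s

3866.12


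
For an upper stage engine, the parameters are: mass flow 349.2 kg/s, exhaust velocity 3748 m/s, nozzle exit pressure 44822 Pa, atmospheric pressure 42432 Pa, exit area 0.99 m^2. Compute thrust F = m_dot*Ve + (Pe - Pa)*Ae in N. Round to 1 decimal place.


Step 1: Momentum thrust = m_dot * Ve = 349.2 * 3748 = 1308801.6 N
Step 2: Pressure thrust = (Pe - Pa) * Ae = (44822 - 42432) * 0.99 = 2366.10 N
Step 3: Total thrust F = 1308801.6 + 2366.10 = 1311167.7 N

1311167.7


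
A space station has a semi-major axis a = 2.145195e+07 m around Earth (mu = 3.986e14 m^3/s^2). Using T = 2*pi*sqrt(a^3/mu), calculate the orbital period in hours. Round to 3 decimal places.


Step 1: a^3 / mu = 9.871890e+21 / 3.986e14 = 2.476641e+07
Step 2: sqrt(2.476641e+07) = 4976.586 s
Step 3: T = 2*pi * 4976.586 = 31268.81 s
Step 4: T in hours = 31268.81 / 3600 = 8.686 hours

8.686


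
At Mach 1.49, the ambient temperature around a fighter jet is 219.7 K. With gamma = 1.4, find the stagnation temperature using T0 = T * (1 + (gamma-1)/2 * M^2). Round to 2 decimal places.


Step 1: (gamma-1)/2 = 0.2
Step 2: M^2 = 2.2201
Step 3: 1 + 0.2 * 2.2201 = 1.44402
Step 4: T0 = 219.7 * 1.44402 = 317.25 K

317.25


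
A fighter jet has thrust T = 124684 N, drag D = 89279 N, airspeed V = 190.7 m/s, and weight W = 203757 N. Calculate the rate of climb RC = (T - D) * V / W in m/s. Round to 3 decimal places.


Step 1: Excess thrust = T - D = 124684 - 89279 = 35405 N
Step 2: Excess power = 35405 * 190.7 = 6751733.5 W
Step 3: RC = 6751733.5 / 203757 = 33.136 m/s

33.136


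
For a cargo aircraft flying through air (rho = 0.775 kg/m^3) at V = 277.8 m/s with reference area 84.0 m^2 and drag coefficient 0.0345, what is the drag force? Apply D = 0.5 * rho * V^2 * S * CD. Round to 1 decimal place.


Step 1: Dynamic pressure q = 0.5 * 0.775 * 277.8^2 = 29904.4755 Pa
Step 2: Drag D = q * S * CD = 29904.4755 * 84.0 * 0.0345
Step 3: D = 86663.2 N

86663.2


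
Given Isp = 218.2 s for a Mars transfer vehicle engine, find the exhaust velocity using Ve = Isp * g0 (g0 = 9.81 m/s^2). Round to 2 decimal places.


Step 1: Ve = Isp * g0 = 218.2 * 9.81
Step 2: Ve = 2140.54 m/s

2140.54


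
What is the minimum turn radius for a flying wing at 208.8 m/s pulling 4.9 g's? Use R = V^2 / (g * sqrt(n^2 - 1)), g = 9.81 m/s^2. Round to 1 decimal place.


Step 1: V^2 = 208.8^2 = 43597.44
Step 2: n^2 - 1 = 4.9^2 - 1 = 23.01
Step 3: sqrt(23.01) = 4.796874
Step 4: R = 43597.44 / (9.81 * 4.796874) = 926.5 m

926.5


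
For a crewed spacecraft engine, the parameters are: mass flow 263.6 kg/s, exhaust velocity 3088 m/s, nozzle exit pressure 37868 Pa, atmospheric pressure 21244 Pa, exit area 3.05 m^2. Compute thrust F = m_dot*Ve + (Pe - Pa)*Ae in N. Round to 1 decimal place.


Step 1: Momentum thrust = m_dot * Ve = 263.6 * 3088 = 813996.8 N
Step 2: Pressure thrust = (Pe - Pa) * Ae = (37868 - 21244) * 3.05 = 50703.20 N
Step 3: Total thrust F = 813996.8 + 50703.20 = 864700.0 N

864700.0


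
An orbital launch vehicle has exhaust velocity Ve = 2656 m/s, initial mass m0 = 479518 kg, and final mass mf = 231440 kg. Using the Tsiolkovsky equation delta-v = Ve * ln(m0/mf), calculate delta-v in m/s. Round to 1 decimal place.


Step 1: Mass ratio m0/mf = 479518 / 231440 = 2.071889
Step 2: ln(2.071889) = 0.728461
Step 3: delta-v = 2656 * 0.728461 = 1934.8 m/s

1934.8


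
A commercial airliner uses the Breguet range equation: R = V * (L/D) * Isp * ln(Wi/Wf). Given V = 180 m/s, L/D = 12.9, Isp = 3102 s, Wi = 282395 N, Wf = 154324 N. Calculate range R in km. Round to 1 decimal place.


Step 1: Coefficient = V * (L/D) * Isp = 180 * 12.9 * 3102 = 7202844.0 m
Step 2: Wi/Wf = 282395 / 154324 = 1.829884
Step 3: ln(1.829884) = 0.604253
Step 4: R = 7202844.0 * 0.604253 = 4352336.6 m = 4352.3 km

4352.3


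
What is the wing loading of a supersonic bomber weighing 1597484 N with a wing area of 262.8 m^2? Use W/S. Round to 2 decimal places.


Step 1: Wing loading = W / S = 1597484 / 262.8
Step 2: Wing loading = 6078.71 N/m^2

6078.71


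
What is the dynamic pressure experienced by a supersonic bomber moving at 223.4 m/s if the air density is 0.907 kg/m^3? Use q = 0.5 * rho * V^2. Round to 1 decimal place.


Step 1: V^2 = 223.4^2 = 49907.56
Step 2: q = 0.5 * 0.907 * 49907.56
Step 3: q = 22633.1 Pa

22633.1


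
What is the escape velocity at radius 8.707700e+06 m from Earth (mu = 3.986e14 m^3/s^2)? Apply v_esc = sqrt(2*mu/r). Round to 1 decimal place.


Step 1: 2*mu/r = 2 * 3.986e14 / 8.707700e+06 = 91551155.8735
Step 2: v_esc = sqrt(91551155.8735) = 9568.2 m/s

9568.2


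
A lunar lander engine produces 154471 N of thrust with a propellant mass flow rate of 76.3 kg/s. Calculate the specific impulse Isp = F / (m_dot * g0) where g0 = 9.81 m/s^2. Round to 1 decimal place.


Step 1: m_dot * g0 = 76.3 * 9.81 = 748.5
Step 2: Isp = 154471 / 748.5 = 206.4 s

206.4


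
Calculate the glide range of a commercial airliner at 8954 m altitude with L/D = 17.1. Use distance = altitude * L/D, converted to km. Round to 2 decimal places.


Step 1: Glide distance = altitude * L/D = 8954 * 17.1 = 153113.4 m
Step 2: Convert to km: 153113.4 / 1000 = 153.11 km

153.11


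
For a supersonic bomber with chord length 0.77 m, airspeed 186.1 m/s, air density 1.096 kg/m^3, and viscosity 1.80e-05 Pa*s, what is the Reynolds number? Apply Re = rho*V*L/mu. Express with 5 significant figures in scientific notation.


Step 1: Numerator = rho * V * L = 1.096 * 186.1 * 0.77 = 157.053512
Step 2: Re = 157.053512 / 1.80e-05
Step 3: Re = 8.7252e+06

8.7252e+06


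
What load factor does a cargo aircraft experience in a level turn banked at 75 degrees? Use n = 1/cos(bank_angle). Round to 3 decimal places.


Step 1: Convert 75 degrees to radians = 1.308997
Step 2: cos(75 deg) = 0.258819
Step 3: n = 1 / 0.258819 = 3.864

3.864


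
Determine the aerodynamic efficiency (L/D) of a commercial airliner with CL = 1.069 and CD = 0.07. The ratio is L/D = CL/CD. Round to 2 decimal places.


Step 1: L/D = CL / CD = 1.069 / 0.07
Step 2: L/D = 15.27

15.27


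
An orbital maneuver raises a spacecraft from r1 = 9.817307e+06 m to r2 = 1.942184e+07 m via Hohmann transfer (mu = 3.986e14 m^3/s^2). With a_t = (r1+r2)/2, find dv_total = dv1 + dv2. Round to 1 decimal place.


Step 1: Transfer semi-major axis a_t = (9.817307e+06 + 1.942184e+07) / 2 = 1.461957e+07 m
Step 2: v1 (circular at r1) = sqrt(mu/r1) = 6371.95 m/s
Step 3: v_t1 = sqrt(mu*(2/r1 - 1/a_t)) = 7344.3 m/s
Step 4: dv1 = |7344.3 - 6371.95| = 972.35 m/s
Step 5: v2 (circular at r2) = 4530.26 m/s, v_t2 = 3712.38 m/s
Step 6: dv2 = |4530.26 - 3712.38| = 817.88 m/s
Step 7: Total delta-v = 972.35 + 817.88 = 1790.2 m/s

1790.2


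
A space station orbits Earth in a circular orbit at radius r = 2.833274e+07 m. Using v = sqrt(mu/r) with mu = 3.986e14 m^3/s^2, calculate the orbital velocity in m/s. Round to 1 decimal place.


Step 1: mu / r = 3.986e14 / 2.833274e+07 = 14068529.9057
Step 2: v = sqrt(14068529.9057) = 3750.8 m/s

3750.8


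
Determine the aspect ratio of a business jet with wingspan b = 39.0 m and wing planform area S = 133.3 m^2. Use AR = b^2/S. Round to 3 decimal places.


Step 1: b^2 = 39.0^2 = 1521.0
Step 2: AR = 1521.0 / 133.3 = 11.410

11.410


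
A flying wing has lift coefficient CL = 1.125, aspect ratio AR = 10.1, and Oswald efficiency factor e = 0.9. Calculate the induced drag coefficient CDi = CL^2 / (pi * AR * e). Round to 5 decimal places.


Step 1: CL^2 = 1.125^2 = 1.265625
Step 2: pi * AR * e = 3.14159 * 10.1 * 0.9 = 28.557077
Step 3: CDi = 1.265625 / 28.557077 = 0.04432

0.04432


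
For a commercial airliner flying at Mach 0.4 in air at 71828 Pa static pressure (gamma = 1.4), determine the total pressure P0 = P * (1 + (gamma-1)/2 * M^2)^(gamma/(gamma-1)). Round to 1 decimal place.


Step 1: (gamma-1)/2 * M^2 = 0.2 * 0.16 = 0.032
Step 2: 1 + 0.032 = 1.032
Step 3: Exponent gamma/(gamma-1) = 3.5
Step 4: P0 = 71828 * 1.032^3.5 = 80199.7 Pa

80199.7


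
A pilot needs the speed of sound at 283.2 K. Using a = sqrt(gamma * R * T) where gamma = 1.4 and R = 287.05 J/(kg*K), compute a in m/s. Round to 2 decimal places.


Step 1: gamma * R * T = 1.4 * 287.05 * 283.2 = 113809.584
Step 2: a = sqrt(113809.584) = 337.36 m/s

337.36


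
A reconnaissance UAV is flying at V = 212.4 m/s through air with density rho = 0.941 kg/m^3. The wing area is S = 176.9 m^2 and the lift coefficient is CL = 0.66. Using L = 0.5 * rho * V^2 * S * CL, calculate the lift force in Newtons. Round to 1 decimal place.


Step 1: Calculate dynamic pressure q = 0.5 * 0.941 * 212.4^2 = 0.5 * 0.941 * 45113.76 = 21226.0241 Pa
Step 2: Multiply by wing area and lift coefficient: L = 21226.0241 * 176.9 * 0.66
Step 3: L = 3754883.6598 * 0.66 = 2478223.2 N

2478223.2


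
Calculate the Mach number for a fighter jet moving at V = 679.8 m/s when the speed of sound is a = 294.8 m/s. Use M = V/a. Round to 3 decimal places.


Step 1: M = V / a = 679.8 / 294.8
Step 2: M = 2.306

2.306


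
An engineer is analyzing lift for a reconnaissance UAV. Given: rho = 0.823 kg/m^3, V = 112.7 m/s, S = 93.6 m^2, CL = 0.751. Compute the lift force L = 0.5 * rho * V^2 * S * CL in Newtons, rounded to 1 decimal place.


Step 1: Calculate dynamic pressure q = 0.5 * 0.823 * 112.7^2 = 0.5 * 0.823 * 12701.29 = 5226.5808 Pa
Step 2: Multiply by wing area and lift coefficient: L = 5226.5808 * 93.6 * 0.751
Step 3: L = 489207.9662 * 0.751 = 367395.2 N

367395.2


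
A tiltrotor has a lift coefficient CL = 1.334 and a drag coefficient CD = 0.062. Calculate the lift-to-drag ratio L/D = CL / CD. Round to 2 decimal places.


Step 1: L/D = CL / CD = 1.334 / 0.062
Step 2: L/D = 21.52

21.52


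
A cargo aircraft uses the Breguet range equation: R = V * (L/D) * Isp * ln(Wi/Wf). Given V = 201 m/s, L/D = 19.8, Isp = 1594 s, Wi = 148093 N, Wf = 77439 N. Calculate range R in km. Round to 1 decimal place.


Step 1: Coefficient = V * (L/D) * Isp = 201 * 19.8 * 1594 = 6343801.2 m
Step 2: Wi/Wf = 148093 / 77439 = 1.912383
Step 3: ln(1.912383) = 0.64835
Step 4: R = 6343801.2 * 0.64835 = 4113003.0 m = 4113.0 km

4113.0


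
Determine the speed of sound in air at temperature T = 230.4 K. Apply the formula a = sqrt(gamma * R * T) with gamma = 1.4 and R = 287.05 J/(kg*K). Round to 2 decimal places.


Step 1: gamma * R * T = 1.4 * 287.05 * 230.4 = 92590.848
Step 2: a = sqrt(92590.848) = 304.29 m/s

304.29


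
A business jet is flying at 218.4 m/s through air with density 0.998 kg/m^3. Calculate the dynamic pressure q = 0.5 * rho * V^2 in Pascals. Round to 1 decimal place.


Step 1: V^2 = 218.4^2 = 47698.56
Step 2: q = 0.5 * 0.998 * 47698.56
Step 3: q = 23801.6 Pa

23801.6


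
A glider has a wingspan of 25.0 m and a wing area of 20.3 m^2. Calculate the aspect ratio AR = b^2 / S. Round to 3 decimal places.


Step 1: b^2 = 25.0^2 = 625.0
Step 2: AR = 625.0 / 20.3 = 30.788

30.788


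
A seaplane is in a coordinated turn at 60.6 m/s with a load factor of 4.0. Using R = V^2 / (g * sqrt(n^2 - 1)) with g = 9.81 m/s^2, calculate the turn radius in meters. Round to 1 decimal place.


Step 1: V^2 = 60.6^2 = 3672.36
Step 2: n^2 - 1 = 4.0^2 - 1 = 15.0
Step 3: sqrt(15.0) = 3.872983
Step 4: R = 3672.36 / (9.81 * 3.872983) = 96.7 m

96.7


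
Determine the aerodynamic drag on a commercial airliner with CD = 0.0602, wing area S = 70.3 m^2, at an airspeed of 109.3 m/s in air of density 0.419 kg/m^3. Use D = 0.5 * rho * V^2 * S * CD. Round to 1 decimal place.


Step 1: Dynamic pressure q = 0.5 * 0.419 * 109.3^2 = 2502.7897 Pa
Step 2: Drag D = q * S * CD = 2502.7897 * 70.3 * 0.0602
Step 3: D = 10592.0 N

10592.0


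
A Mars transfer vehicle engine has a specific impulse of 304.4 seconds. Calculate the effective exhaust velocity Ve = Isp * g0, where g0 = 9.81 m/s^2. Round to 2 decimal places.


Step 1: Ve = Isp * g0 = 304.4 * 9.81
Step 2: Ve = 2986.16 m/s

2986.16


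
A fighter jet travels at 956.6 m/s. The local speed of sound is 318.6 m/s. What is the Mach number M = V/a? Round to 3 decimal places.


Step 1: M = V / a = 956.6 / 318.6
Step 2: M = 3.003

3.003


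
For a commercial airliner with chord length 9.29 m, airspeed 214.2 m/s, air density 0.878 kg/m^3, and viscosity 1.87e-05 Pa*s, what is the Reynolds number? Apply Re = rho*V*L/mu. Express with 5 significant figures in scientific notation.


Step 1: Numerator = rho * V * L = 0.878 * 214.2 * 9.29 = 1747.148004
Step 2: Re = 1747.148004 / 1.87e-05
Step 3: Re = 9.3430e+07

9.3430e+07


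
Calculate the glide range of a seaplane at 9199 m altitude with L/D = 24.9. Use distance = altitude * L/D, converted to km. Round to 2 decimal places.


Step 1: Glide distance = altitude * L/D = 9199 * 24.9 = 229055.1 m
Step 2: Convert to km: 229055.1 / 1000 = 229.06 km

229.06


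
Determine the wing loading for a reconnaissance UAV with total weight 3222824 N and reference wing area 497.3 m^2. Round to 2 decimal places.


Step 1: Wing loading = W / S = 3222824 / 497.3
Step 2: Wing loading = 6480.64 N/m^2

6480.64


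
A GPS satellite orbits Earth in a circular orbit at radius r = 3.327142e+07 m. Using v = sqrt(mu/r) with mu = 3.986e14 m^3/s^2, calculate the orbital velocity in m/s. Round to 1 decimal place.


Step 1: mu / r = 3.986e14 / 3.327142e+07 = 11980252.1203
Step 2: v = sqrt(11980252.1203) = 3461.3 m/s

3461.3


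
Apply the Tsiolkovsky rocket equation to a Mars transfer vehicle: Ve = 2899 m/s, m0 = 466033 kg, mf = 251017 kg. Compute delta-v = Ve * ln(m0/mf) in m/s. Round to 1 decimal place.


Step 1: Mass ratio m0/mf = 466033 / 251017 = 1.856579
Step 2: ln(1.856579) = 0.618736
Step 3: delta-v = 2899 * 0.618736 = 1793.7 m/s

1793.7


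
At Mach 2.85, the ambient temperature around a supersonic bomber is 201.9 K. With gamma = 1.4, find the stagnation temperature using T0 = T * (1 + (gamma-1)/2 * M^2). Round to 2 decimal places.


Step 1: (gamma-1)/2 = 0.2
Step 2: M^2 = 8.1225
Step 3: 1 + 0.2 * 8.1225 = 2.6245
Step 4: T0 = 201.9 * 2.6245 = 529.89 K

529.89


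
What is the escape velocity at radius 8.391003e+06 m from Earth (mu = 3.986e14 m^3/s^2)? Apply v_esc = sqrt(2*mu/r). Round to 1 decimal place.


Step 1: 2*mu/r = 2 * 3.986e14 / 8.391003e+06 = 95006520.6746
Step 2: v_esc = sqrt(95006520.6746) = 9747.1 m/s

9747.1


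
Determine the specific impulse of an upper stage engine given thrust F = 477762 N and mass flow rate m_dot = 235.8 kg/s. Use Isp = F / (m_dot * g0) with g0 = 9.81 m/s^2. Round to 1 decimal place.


Step 1: m_dot * g0 = 235.8 * 9.81 = 2313.2
Step 2: Isp = 477762 / 2313.2 = 206.5 s

206.5


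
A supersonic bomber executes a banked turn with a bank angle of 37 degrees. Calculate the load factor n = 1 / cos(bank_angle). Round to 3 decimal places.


Step 1: Convert 37 degrees to radians = 0.645772
Step 2: cos(37 deg) = 0.798636
Step 3: n = 1 / 0.798636 = 1.252

1.252


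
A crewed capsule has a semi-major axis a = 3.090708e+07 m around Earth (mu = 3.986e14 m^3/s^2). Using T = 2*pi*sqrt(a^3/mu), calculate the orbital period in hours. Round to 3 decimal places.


Step 1: a^3 / mu = 2.952391e+22 / 3.986e14 = 7.406903e+07
Step 2: sqrt(7.406903e+07) = 8606.3364 s
Step 3: T = 2*pi * 8606.3364 = 54075.21 s
Step 4: T in hours = 54075.21 / 3600 = 15.021 hours

15.021


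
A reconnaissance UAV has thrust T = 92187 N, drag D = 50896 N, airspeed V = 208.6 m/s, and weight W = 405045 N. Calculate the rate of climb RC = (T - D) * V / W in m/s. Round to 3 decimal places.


Step 1: Excess thrust = T - D = 92187 - 50896 = 41291 N
Step 2: Excess power = 41291 * 208.6 = 8613302.6 W
Step 3: RC = 8613302.6 / 405045 = 21.265 m/s

21.265


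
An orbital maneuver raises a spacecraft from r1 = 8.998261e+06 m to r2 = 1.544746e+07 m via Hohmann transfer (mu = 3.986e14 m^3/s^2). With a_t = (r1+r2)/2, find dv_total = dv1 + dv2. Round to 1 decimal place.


Step 1: Transfer semi-major axis a_t = (8.998261e+06 + 1.544746e+07) / 2 = 1.222286e+07 m
Step 2: v1 (circular at r1) = sqrt(mu/r1) = 6655.63 m/s
Step 3: v_t1 = sqrt(mu*(2/r1 - 1/a_t)) = 7482.24 m/s
Step 4: dv1 = |7482.24 - 6655.63| = 826.6 m/s
Step 5: v2 (circular at r2) = 5079.72 m/s, v_t2 = 4358.46 m/s
Step 6: dv2 = |5079.72 - 4358.46| = 721.26 m/s
Step 7: Total delta-v = 826.6 + 721.26 = 1547.9 m/s

1547.9


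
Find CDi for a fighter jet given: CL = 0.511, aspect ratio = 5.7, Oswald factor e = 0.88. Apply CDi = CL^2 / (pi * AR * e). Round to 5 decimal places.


Step 1: CL^2 = 0.511^2 = 0.261121
Step 2: pi * AR * e = 3.14159 * 5.7 * 0.88 = 15.758229
Step 3: CDi = 0.261121 / 15.758229 = 0.01657

0.01657


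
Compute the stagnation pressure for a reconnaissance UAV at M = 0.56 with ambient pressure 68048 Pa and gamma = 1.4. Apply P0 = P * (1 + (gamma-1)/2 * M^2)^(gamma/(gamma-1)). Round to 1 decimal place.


Step 1: (gamma-1)/2 * M^2 = 0.2 * 0.3136 = 0.06272
Step 2: 1 + 0.06272 = 1.06272
Step 3: Exponent gamma/(gamma-1) = 3.5
Step 4: P0 = 68048 * 1.06272^3.5 = 84194.0 Pa

84194.0


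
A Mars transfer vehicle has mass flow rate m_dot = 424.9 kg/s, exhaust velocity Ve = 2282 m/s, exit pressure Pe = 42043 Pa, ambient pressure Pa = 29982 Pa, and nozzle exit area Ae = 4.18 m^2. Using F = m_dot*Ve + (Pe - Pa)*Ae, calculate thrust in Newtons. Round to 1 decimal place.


Step 1: Momentum thrust = m_dot * Ve = 424.9 * 2282 = 969621.8 N
Step 2: Pressure thrust = (Pe - Pa) * Ae = (42043 - 29982) * 4.18 = 50414.98 N
Step 3: Total thrust F = 969621.8 + 50414.98 = 1020036.8 N

1020036.8


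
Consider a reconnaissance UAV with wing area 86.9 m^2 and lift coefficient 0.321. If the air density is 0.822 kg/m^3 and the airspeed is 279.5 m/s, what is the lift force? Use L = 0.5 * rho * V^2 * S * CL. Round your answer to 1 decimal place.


Step 1: Calculate dynamic pressure q = 0.5 * 0.822 * 279.5^2 = 0.5 * 0.822 * 78120.25 = 32107.4227 Pa
Step 2: Multiply by wing area and lift coefficient: L = 32107.4227 * 86.9 * 0.321
Step 3: L = 2790135.037 * 0.321 = 895633.3 N

895633.3


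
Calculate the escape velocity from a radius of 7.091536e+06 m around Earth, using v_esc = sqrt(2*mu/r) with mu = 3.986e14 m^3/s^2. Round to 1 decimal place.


Step 1: 2*mu/r = 2 * 3.986e14 / 7.091536e+06 = 112415702.3246
Step 2: v_esc = sqrt(112415702.3246) = 10602.6 m/s

10602.6


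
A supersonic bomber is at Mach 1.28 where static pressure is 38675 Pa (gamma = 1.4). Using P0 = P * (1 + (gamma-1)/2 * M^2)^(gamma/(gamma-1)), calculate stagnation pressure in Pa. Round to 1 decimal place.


Step 1: (gamma-1)/2 * M^2 = 0.2 * 1.6384 = 0.32768
Step 2: 1 + 0.32768 = 1.32768
Step 3: Exponent gamma/(gamma-1) = 3.5
Step 4: P0 = 38675 * 1.32768^3.5 = 104293.5 Pa

104293.5


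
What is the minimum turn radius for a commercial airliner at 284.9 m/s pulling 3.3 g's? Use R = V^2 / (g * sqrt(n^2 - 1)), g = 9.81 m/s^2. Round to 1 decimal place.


Step 1: V^2 = 284.9^2 = 81168.01
Step 2: n^2 - 1 = 3.3^2 - 1 = 9.89
Step 3: sqrt(9.89) = 3.144837
Step 4: R = 81168.01 / (9.81 * 3.144837) = 2631.0 m

2631.0


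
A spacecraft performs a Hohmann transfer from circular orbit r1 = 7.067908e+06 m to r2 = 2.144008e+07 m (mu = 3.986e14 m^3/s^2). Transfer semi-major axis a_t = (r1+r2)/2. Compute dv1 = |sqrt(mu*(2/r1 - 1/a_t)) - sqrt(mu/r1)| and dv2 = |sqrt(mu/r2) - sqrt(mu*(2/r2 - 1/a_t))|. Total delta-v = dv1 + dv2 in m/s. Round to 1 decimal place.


Step 1: Transfer semi-major axis a_t = (7.067908e+06 + 2.144008e+07) / 2 = 1.425399e+07 m
Step 2: v1 (circular at r1) = sqrt(mu/r1) = 7509.71 m/s
Step 3: v_t1 = sqrt(mu*(2/r1 - 1/a_t)) = 9210.18 m/s
Step 4: dv1 = |9210.18 - 7509.71| = 1700.47 m/s
Step 5: v2 (circular at r2) = 4311.77 m/s, v_t2 = 3036.22 m/s
Step 6: dv2 = |4311.77 - 3036.22| = 1275.55 m/s
Step 7: Total delta-v = 1700.47 + 1275.55 = 2976.0 m/s

2976.0


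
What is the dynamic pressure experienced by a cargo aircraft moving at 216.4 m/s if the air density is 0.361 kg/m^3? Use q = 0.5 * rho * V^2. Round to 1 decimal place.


Step 1: V^2 = 216.4^2 = 46828.96
Step 2: q = 0.5 * 0.361 * 46828.96
Step 3: q = 8452.6 Pa

8452.6


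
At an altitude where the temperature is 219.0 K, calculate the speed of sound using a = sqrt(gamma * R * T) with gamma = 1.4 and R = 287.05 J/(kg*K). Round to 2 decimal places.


Step 1: gamma * R * T = 1.4 * 287.05 * 219.0 = 88009.53
Step 2: a = sqrt(88009.53) = 296.66 m/s

296.66


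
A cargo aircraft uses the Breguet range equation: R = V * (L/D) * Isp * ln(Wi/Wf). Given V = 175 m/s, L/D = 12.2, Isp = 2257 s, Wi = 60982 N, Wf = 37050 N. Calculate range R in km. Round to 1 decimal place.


Step 1: Coefficient = V * (L/D) * Isp = 175 * 12.2 * 2257 = 4818695.0 m
Step 2: Wi/Wf = 60982 / 37050 = 1.645938
Step 3: ln(1.645938) = 0.49831
Step 4: R = 4818695.0 * 0.49831 = 2401205.8 m = 2401.2 km

2401.2
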